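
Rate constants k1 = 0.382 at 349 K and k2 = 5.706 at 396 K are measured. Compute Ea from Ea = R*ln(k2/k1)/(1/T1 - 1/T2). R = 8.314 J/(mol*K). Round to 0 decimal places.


Ea = R * ln(k2/k1) / (1/T1 - 1/T2)
ln(k2/k1) = ln(5.706/0.382) = 2.7038529
1/T1 - 1/T2 = 1/349 - 1/396 = 0.000340076988
Ea = 8.314 * 2.7038529 / 0.000340076988
Ea = 66102 J/mol


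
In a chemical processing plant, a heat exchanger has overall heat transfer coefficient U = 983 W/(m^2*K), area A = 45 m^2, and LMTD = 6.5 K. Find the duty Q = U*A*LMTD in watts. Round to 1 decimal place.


Q = U * A * LMTD
Q = 983 * 45 * 6.5
Q = 287527.5 W


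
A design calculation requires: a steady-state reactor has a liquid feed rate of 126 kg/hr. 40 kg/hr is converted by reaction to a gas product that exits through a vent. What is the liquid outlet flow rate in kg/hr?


Steady-state mass balance on the main outlet: F_out = F_in - F_removed
F_out = 126 - 40
F_out = 86 kg/hr


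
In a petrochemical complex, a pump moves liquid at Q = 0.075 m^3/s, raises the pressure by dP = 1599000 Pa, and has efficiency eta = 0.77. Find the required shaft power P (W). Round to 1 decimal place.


P = Q * dP / eta
P = 0.075 * 1599000 / 0.77
P = 119925.0 / 0.77
P = 155746.8 W


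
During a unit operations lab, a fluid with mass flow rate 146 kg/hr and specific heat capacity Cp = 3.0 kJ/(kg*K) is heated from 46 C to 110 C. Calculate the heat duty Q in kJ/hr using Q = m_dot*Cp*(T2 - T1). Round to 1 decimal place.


Q = m_dot * Cp * (T2 - T1)
Q = 146 * 3.0 * (110 - 46)
Q = 146 * 3.0 * 64
Q = 28032.0 kJ/hr


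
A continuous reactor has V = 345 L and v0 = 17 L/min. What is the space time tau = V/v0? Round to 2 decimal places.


tau = V / v0
tau = 345 / 17
tau = 20.29 min


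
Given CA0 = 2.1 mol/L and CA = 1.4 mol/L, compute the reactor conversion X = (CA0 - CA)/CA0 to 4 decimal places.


X = (CA0 - CA) / CA0
X = (2.1 - 1.4) / 2.1
X = 0.7 / 2.1
X = 0.3333


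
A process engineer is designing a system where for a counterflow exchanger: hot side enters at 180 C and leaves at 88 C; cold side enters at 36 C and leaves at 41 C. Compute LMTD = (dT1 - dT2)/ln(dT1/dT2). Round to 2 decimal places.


dT1 = Th_in - Tc_out = 180 - 41 = 139
dT2 = Th_out - Tc_in = 88 - 36 = 52
LMTD = (dT1 - dT2) / ln(dT1/dT2)
LMTD = (139 - 52) / ln(139/52)
LMTD = 88.48 K


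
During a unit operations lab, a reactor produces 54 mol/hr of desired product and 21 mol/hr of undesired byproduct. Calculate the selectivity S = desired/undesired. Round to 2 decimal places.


S = desired product rate / undesired product rate
S = 54 / 21
S = 2.57


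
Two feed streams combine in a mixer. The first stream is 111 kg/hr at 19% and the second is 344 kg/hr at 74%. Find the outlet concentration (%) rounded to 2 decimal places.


Mass balance on solute: F1*x1 + F2*x2 = F3*x3
F3 = F1 + F2 = 111 + 344 = 455 kg/hr
x3 = (F1*x1 + F2*x2)/F3
x3 = (111*0.19 + 344*0.74) / 455
x3 = 60.58%


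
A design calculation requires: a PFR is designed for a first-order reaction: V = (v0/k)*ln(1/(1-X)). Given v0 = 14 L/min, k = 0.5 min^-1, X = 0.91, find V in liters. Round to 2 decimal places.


V = (v0/k) * ln(1/(1-X))
V = (14/0.5) * ln(1/(1-0.91))
V = 28.0 * ln(11.111111)
V = 28.0 * 2.407946
V = 67.42 L


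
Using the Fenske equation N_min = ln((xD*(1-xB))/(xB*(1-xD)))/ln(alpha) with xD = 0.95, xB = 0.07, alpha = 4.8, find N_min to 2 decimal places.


N_min = ln((xD*(1-xB))/(xB*(1-xD))) / ln(alpha)
Numerator inside ln: 0.8835 / 0.0035 = 252.428571
ln(252.428571) = 5.531128
ln(alpha) = ln(4.8) = 1.568616
N_min = 5.531128 / 1.568616 = 3.53


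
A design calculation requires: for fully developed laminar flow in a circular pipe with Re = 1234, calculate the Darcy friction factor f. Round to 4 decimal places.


f = 64 / Re
f = 64 / 1234
f = 0.0519


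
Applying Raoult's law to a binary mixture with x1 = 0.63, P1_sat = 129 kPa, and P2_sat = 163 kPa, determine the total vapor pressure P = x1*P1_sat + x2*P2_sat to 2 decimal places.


P = x1*P1_sat + x2*P2_sat
x2 = 1 - x1 = 1 - 0.63 = 0.37
P = 0.63*129 + 0.37*163
P = 81.27 + 60.31
P = 141.58 kPa


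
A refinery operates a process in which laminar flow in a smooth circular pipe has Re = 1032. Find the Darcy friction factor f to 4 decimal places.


f = 64 / Re
f = 64 / 1032
f = 0.0620


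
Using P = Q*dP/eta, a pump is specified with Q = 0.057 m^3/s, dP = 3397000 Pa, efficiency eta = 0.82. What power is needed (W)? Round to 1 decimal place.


P = Q * dP / eta
P = 0.057 * 3397000 / 0.82
P = 193629.0 / 0.82
P = 236132.9 W


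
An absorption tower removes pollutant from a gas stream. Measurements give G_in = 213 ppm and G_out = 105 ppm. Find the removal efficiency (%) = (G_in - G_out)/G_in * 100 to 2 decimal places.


Efficiency = (G_in - G_out) / G_in * 100%
Efficiency = (213 - 105) / 213 * 100
Efficiency = 108 / 213 * 100
Efficiency = 50.70%


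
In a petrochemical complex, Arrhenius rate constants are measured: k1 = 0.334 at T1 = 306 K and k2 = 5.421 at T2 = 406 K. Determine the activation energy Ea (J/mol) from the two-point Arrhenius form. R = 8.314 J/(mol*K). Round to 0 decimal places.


Ea = R * ln(k2/k1) / (1/T1 - 1/T2)
ln(k2/k1) = ln(5.421/0.334) = 2.7868946
1/T1 - 1/T2 = 1/306 - 1/406 = 0.000804919669
Ea = 8.314 * 2.7868946 / 0.000804919669
Ea = 28786 J/mol


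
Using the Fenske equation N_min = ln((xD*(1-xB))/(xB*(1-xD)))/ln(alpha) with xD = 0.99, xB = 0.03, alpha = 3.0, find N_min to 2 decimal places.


N_min = ln((xD*(1-xB))/(xB*(1-xD))) / ln(alpha)
Numerator inside ln: 0.9603 / 0.0003 = 3201.0
ln(3201.0) = 8.071219
ln(alpha) = ln(3.0) = 1.098612
N_min = 8.071219 / 1.098612 = 7.35


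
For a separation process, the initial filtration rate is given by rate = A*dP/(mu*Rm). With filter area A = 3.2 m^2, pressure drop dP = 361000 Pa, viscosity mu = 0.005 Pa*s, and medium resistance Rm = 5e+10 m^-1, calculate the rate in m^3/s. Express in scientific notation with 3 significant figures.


rate = A * dP / (mu * Rm)
rate = 3.2 * 361000 / (0.005 * 5e+10)
rate = 1155200.0 / 2.500e+08
rate = 4.62e-03 m^3/s


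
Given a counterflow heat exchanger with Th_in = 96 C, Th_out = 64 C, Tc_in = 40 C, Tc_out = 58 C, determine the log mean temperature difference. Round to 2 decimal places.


dT1 = Th_in - Tc_out = 96 - 58 = 38
dT2 = Th_out - Tc_in = 64 - 40 = 24
LMTD = (dT1 - dT2) / ln(dT1/dT2)
LMTD = (38 - 24) / ln(38/24)
LMTD = 30.47 K


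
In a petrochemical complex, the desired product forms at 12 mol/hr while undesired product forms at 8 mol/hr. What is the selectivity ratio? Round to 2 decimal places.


S = desired product rate / undesired product rate
S = 12 / 8
S = 1.50


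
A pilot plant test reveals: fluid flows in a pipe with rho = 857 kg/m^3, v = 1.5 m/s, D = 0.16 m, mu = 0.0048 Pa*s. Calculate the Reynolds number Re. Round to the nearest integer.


Re = rho * v * D / mu
Re = 857 * 1.5 * 0.16 / 0.0048
Re = 205.68 / 0.0048
Re = 42850


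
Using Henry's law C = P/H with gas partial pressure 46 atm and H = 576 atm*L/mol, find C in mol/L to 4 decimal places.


C = P / H
C = 46 / 576
C = 0.0799 mol/L


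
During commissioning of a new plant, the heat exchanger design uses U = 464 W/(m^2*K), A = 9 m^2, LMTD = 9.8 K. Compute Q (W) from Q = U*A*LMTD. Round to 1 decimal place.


Q = U * A * LMTD
Q = 464 * 9 * 9.8
Q = 40924.8 W


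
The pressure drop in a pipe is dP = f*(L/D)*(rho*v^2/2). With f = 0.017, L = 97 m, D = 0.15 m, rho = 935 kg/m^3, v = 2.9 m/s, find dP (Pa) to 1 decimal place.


dP = f * (L/D) * (rho*v^2/2)
dP = 0.017 * (97/0.15) * (935*2.9^2/2)
L/D = 646.66666667
rho*v^2/2 = 935*8.41/2 = 3931.675
dP = 0.017 * 646.66666667 * 3931.675
dP = 43222.2 Pa


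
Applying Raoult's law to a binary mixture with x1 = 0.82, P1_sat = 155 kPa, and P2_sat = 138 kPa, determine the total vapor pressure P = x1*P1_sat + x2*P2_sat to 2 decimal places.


P = x1*P1_sat + x2*P2_sat
x2 = 1 - x1 = 1 - 0.82 = 0.18
P = 0.82*155 + 0.18*138
P = 127.1 + 24.84
P = 151.94 kPa


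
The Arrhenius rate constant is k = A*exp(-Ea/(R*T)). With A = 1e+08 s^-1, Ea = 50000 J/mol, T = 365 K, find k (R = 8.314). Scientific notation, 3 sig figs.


k = A * exp(-Ea/(R*T))
k = 1e+08 * exp(-50000 / (8.314 * 365))
k = 1e+08 * exp(-16.476582)
k = 6.99e+00


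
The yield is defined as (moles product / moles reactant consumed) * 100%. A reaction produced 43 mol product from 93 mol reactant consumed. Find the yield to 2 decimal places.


Yield = (moles product / moles consumed) * 100%
Yield = (43 / 93) * 100
Yield = 0.4624 * 100
Yield = 46.24%


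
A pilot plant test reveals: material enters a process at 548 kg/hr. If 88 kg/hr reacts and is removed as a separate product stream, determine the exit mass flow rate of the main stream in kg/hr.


Steady-state mass balance on the main outlet: F_out = F_in - F_removed
F_out = 548 - 88
F_out = 460 kg/hr


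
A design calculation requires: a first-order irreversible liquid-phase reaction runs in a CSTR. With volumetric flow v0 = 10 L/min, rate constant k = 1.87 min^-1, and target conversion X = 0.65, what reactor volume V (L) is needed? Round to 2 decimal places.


V = v0 * X / (k * (1 - X))
V = 10 * 0.65 / (1.87 * (1 - 0.65))
V = 6.5 / (1.87 * 0.35)
V = 6.5 / 0.6545
V = 9.93 L


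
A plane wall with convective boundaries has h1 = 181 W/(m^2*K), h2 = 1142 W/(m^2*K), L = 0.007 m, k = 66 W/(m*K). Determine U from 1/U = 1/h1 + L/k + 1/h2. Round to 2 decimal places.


1/U = 1/h1 + L/k + 1/h2
1/U = 1/181 + 0.007/66 + 1/1142
1/U = 0.0055248619 + 0.0001060606 + 0.0008756567
1/U = 0.0065065792
U = 153.69 W/(m^2*K)


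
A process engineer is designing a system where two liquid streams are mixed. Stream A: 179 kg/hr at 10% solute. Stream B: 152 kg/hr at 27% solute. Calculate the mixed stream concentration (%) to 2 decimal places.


Mass balance on solute: F1*x1 + F2*x2 = F3*x3
F3 = F1 + F2 = 179 + 152 = 331 kg/hr
x3 = (F1*x1 + F2*x2)/F3
x3 = (179*0.1 + 152*0.27) / 331
x3 = 17.81%


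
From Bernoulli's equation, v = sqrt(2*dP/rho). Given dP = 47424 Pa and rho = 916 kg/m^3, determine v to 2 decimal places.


v = sqrt(2*dP/rho)
v = sqrt(2*47424/916)
v = sqrt(103.545852)
v = 10.18 m/s


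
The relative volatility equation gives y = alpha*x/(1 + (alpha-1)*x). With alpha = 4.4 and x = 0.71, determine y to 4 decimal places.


y = alpha*x / (1 + (alpha-1)*x)
y = 4.4*0.71 / (1 + (4.4-1)*0.71)
y = 3.124 / (1 + 2.414)
y = 3.124 / 3.414
y = 0.9151


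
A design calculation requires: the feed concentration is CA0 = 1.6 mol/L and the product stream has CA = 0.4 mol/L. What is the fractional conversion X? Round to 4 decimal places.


X = (CA0 - CA) / CA0
X = (1.6 - 0.4) / 1.6
X = 1.2 / 1.6
X = 0.7500


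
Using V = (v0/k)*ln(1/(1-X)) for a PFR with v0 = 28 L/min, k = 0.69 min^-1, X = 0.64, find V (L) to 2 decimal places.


V = (v0/k) * ln(1/(1-X))
V = (28/0.69) * ln(1/(1-0.64))
V = 40.57971 * ln(2.777778)
V = 40.57971 * 1.021651
V = 41.46 L


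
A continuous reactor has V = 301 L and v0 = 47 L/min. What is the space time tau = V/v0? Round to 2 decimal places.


tau = V / v0
tau = 301 / 47
tau = 6.40 min


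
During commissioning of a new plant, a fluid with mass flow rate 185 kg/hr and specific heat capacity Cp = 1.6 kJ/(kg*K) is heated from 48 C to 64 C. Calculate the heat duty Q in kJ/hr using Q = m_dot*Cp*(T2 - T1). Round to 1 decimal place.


Q = m_dot * Cp * (T2 - T1)
Q = 185 * 1.6 * (64 - 48)
Q = 185 * 1.6 * 16
Q = 4736.0 kJ/hr


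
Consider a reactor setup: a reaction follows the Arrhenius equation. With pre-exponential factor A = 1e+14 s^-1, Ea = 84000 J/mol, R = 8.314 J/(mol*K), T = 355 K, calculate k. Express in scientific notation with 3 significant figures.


k = A * exp(-Ea/(R*T))
k = 1e+14 * exp(-84000 / (8.314 * 355))
k = 1e+14 * exp(-28.460394)
k = 4.36e+01


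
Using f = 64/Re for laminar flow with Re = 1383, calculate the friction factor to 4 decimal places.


f = 64 / Re
f = 64 / 1383
f = 0.0463


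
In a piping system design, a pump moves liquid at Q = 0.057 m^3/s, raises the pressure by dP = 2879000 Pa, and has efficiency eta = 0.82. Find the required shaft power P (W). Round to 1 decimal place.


P = Q * dP / eta
P = 0.057 * 2879000 / 0.82
P = 164103.0 / 0.82
P = 200125.6 W


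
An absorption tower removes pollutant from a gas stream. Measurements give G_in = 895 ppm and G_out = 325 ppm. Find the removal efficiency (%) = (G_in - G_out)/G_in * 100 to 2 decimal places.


Efficiency = (G_in - G_out) / G_in * 100%
Efficiency = (895 - 325) / 895 * 100
Efficiency = 570 / 895 * 100
Efficiency = 63.69%


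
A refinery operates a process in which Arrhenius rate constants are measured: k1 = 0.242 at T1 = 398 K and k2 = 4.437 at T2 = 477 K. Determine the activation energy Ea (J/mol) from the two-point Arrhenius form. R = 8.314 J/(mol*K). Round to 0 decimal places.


Ea = R * ln(k2/k1) / (1/T1 - 1/T2)
ln(k2/k1) = ln(4.437/0.242) = 2.908796
1/T1 - 1/T2 = 1/398 - 1/477 = 0.000416126755
Ea = 8.314 * 2.908796 / 0.000416126755
Ea = 58116 J/mol


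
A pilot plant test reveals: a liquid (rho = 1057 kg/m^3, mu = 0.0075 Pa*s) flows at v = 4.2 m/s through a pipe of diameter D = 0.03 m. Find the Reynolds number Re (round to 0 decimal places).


Re = rho * v * D / mu
Re = 1057 * 4.2 * 0.03 / 0.0075
Re = 133.182 / 0.0075
Re = 17758


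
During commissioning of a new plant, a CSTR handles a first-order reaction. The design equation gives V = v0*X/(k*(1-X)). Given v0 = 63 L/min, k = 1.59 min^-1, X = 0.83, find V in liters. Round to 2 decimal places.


V = v0 * X / (k * (1 - X))
V = 63 * 0.83 / (1.59 * (1 - 0.83))
V = 52.29 / (1.59 * 0.17)
V = 52.29 / 0.2703
V = 193.45 L


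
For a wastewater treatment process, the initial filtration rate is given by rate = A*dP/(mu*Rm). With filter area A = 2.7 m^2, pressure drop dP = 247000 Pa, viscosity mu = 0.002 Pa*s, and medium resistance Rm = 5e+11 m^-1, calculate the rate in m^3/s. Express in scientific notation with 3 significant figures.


rate = A * dP / (mu * Rm)
rate = 2.7 * 247000 / (0.002 * 5e+11)
rate = 666900.0 / 1.000e+09
rate = 6.67e-04 m^3/s


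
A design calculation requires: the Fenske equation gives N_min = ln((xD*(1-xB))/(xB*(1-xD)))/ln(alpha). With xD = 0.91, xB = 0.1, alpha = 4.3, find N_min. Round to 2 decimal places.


N_min = ln((xD*(1-xB))/(xB*(1-xD))) / ln(alpha)
Numerator inside ln: 0.819 / 0.009 = 91.0
ln(91.0) = 4.51086
ln(alpha) = ln(4.3) = 1.458615
N_min = 4.51086 / 1.458615 = 3.09


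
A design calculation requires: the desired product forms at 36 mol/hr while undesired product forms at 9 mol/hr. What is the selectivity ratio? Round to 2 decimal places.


S = desired product rate / undesired product rate
S = 36 / 9
S = 4.00


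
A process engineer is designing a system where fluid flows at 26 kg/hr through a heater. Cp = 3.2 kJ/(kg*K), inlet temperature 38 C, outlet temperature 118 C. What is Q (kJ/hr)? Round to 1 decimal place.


Q = m_dot * Cp * (T2 - T1)
Q = 26 * 3.2 * (118 - 38)
Q = 26 * 3.2 * 80
Q = 6656.0 kJ/hr


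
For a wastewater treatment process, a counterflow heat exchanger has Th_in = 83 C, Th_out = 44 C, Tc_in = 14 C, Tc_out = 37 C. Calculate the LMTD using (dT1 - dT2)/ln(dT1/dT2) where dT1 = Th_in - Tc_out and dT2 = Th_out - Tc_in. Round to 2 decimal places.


dT1 = Th_in - Tc_out = 83 - 37 = 46
dT2 = Th_out - Tc_in = 44 - 14 = 30
LMTD = (dT1 - dT2) / ln(dT1/dT2)
LMTD = (46 - 30) / ln(46/30)
LMTD = 37.43 K


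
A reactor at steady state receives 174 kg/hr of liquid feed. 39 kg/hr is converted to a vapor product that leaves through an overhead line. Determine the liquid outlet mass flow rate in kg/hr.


Steady-state mass balance on the main outlet: F_out = F_in - F_removed
F_out = 174 - 39
F_out = 135 kg/hr


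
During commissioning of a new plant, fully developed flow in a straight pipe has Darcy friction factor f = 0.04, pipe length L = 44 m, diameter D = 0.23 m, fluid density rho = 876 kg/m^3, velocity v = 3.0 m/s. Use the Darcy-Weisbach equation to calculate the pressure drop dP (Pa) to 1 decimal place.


dP = f * (L/D) * (rho*v^2/2)
dP = 0.04 * (44/0.23) * (876*3.0^2/2)
L/D = 191.30434783
rho*v^2/2 = 876*9.0/2 = 3942.0
dP = 0.04 * 191.30434783 * 3942.0
dP = 30164.9 Pa


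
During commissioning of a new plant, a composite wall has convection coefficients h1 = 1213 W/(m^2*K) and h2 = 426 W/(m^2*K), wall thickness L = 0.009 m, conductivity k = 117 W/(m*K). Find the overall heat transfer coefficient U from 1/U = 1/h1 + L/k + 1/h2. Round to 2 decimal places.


1/U = 1/h1 + L/k + 1/h2
1/U = 1/1213 + 0.009/117 + 1/426
1/U = 0.0008244023 + 7.69231e-05 + 0.0023474178
1/U = 0.0032487432
U = 307.81 W/(m^2*K)


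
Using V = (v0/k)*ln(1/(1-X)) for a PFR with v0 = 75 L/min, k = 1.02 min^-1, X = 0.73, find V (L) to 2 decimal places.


V = (v0/k) * ln(1/(1-X))
V = (75/1.02) * ln(1/(1-0.73))
V = 73.529412 * ln(3.703704)
V = 73.529412 * 1.309333
V = 96.27 L


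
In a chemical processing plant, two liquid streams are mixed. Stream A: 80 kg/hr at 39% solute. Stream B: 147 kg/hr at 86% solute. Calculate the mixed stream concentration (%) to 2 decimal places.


Mass balance on solute: F1*x1 + F2*x2 = F3*x3
F3 = F1 + F2 = 80 + 147 = 227 kg/hr
x3 = (F1*x1 + F2*x2)/F3
x3 = (80*0.39 + 147*0.86) / 227
x3 = 69.44%


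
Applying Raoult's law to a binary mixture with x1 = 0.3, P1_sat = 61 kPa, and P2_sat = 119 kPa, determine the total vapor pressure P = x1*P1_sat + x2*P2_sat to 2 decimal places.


P = x1*P1_sat + x2*P2_sat
x2 = 1 - x1 = 1 - 0.3 = 0.7
P = 0.3*61 + 0.7*119
P = 18.3 + 83.3
P = 101.60 kPa


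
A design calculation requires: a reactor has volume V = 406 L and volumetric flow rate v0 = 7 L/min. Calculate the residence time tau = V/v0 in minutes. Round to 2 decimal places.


tau = V / v0
tau = 406 / 7
tau = 58.00 min


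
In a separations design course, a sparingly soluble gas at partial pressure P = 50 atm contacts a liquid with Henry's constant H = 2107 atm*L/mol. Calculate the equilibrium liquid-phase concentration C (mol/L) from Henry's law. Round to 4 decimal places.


C = P / H
C = 50 / 2107
C = 0.0237 mol/L


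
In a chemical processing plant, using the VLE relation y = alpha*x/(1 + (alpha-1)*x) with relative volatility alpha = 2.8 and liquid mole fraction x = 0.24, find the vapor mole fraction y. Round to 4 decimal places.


y = alpha*x / (1 + (alpha-1)*x)
y = 2.8*0.24 / (1 + (2.8-1)*0.24)
y = 0.672 / (1 + 0.432)
y = 0.672 / 1.432
y = 0.4693


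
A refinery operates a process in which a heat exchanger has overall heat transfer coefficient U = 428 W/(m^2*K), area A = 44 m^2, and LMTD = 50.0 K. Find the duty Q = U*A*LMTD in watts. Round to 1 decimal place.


Q = U * A * LMTD
Q = 428 * 44 * 50.0
Q = 941600.0 W


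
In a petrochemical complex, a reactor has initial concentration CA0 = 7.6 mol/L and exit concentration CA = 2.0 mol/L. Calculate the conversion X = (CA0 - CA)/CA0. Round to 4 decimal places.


X = (CA0 - CA) / CA0
X = (7.6 - 2.0) / 7.6
X = 5.6 / 7.6
X = 0.7368


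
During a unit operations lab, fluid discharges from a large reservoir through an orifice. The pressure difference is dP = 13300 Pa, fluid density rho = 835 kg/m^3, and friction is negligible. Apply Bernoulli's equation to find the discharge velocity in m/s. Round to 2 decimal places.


v = sqrt(2*dP/rho)
v = sqrt(2*13300/835)
v = sqrt(31.856287)
v = 5.64 m/s


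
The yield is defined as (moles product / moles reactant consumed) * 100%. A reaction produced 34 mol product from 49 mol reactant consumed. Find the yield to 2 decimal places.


Yield = (moles product / moles consumed) * 100%
Yield = (34 / 49) * 100
Yield = 0.6939 * 100
Yield = 69.39%


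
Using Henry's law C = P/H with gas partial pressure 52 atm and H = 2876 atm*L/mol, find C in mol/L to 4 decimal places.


C = P / H
C = 52 / 2876
C = 0.0181 mol/L


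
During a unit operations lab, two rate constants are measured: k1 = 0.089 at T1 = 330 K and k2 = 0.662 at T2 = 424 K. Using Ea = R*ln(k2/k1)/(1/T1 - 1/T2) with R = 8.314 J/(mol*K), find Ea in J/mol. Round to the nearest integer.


Ea = R * ln(k2/k1) / (1/T1 - 1/T2)
ln(k2/k1) = ln(0.662/0.089) = 2.0066292
1/T1 - 1/T2 = 1/330 - 1/424 = 0.000671812464
Ea = 8.314 * 2.0066292 / 0.000671812464
Ea = 24833 J/mol


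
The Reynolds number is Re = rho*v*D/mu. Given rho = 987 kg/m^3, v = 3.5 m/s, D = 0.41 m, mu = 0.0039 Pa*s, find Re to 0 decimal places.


Re = rho * v * D / mu
Re = 987 * 3.5 * 0.41 / 0.0039
Re = 1416.345 / 0.0039
Re = 363165


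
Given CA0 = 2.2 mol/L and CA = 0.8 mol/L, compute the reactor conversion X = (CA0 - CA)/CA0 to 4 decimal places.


X = (CA0 - CA) / CA0
X = (2.2 - 0.8) / 2.2
X = 1.4 / 2.2
X = 0.6364


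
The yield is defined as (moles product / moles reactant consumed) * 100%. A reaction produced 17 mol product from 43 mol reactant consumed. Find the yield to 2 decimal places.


Yield = (moles product / moles consumed) * 100%
Yield = (17 / 43) * 100
Yield = 0.3953 * 100
Yield = 39.53%


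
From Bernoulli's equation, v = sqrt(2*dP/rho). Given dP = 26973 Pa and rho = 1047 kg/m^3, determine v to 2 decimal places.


v = sqrt(2*dP/rho)
v = sqrt(2*26973/1047)
v = sqrt(51.524355)
v = 7.18 m/s


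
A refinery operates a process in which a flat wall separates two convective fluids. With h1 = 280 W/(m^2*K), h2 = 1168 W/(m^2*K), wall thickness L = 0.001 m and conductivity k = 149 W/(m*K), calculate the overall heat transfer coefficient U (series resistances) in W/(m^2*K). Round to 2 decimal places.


1/U = 1/h1 + L/k + 1/h2
1/U = 1/280 + 0.001/149 + 1/1168
1/U = 0.0035714286 + 6.7114e-06 + 0.0008561644
1/U = 0.0044343044
U = 225.51 W/(m^2*K)


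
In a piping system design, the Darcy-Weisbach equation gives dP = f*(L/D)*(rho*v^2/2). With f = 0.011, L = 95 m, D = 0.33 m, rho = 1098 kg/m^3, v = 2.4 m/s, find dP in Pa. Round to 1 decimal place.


dP = f * (L/D) * (rho*v^2/2)
dP = 0.011 * (95/0.33) * (1098*2.4^2/2)
L/D = 287.87878788
rho*v^2/2 = 1098*5.76/2 = 3162.24
dP = 0.011 * 287.87878788 * 3162.24
dP = 10013.8 Pa


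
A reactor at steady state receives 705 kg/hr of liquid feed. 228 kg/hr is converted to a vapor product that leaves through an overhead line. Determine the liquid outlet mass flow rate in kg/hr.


Steady-state mass balance on the main outlet: F_out = F_in - F_removed
F_out = 705 - 228
F_out = 477 kg/hr


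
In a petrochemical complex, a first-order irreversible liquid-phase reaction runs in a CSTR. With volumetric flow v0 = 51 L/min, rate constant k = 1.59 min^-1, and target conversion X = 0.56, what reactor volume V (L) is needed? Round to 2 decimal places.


V = v0 * X / (k * (1 - X))
V = 51 * 0.56 / (1.59 * (1 - 0.56))
V = 28.56 / (1.59 * 0.44)
V = 28.56 / 0.6996
V = 40.82 L


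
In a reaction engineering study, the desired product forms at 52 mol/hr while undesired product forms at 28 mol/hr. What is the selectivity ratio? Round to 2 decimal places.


S = desired product rate / undesired product rate
S = 52 / 28
S = 1.86


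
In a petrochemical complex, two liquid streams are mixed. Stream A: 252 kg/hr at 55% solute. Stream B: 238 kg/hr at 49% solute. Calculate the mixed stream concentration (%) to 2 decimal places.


Mass balance on solute: F1*x1 + F2*x2 = F3*x3
F3 = F1 + F2 = 252 + 238 = 490 kg/hr
x3 = (F1*x1 + F2*x2)/F3
x3 = (252*0.55 + 238*0.49) / 490
x3 = 52.09%


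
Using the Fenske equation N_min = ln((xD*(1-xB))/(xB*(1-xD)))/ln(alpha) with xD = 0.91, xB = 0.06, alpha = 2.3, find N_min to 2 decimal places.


N_min = ln((xD*(1-xB))/(xB*(1-xD))) / ln(alpha)
Numerator inside ln: 0.8554 / 0.0054 = 158.407407
ln(158.407407) = 5.06517
ln(alpha) = ln(2.3) = 0.832909
N_min = 5.06517 / 0.832909 = 6.08


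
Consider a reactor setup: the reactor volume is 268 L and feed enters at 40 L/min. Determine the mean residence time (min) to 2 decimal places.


tau = V / v0
tau = 268 / 40
tau = 6.70 min


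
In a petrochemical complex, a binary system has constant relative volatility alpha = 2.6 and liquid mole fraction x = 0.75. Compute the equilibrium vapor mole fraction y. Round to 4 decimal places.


y = alpha*x / (1 + (alpha-1)*x)
y = 2.6*0.75 / (1 + (2.6-1)*0.75)
y = 1.95 / (1 + 1.2)
y = 1.95 / 2.2
y = 0.8864


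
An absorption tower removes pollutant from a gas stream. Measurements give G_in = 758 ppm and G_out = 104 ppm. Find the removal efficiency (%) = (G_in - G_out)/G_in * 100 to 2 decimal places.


Efficiency = (G_in - G_out) / G_in * 100%
Efficiency = (758 - 104) / 758 * 100
Efficiency = 654 / 758 * 100
Efficiency = 86.28%


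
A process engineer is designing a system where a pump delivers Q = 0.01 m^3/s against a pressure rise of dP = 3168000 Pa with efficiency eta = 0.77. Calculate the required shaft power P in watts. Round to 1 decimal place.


P = Q * dP / eta
P = 0.01 * 3168000 / 0.77
P = 31680.0 / 0.77
P = 41142.9 W


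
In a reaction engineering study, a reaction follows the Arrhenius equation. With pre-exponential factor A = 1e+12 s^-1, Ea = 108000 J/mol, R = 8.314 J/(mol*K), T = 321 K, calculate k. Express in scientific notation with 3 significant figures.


k = A * exp(-Ea/(R*T))
k = 1e+12 * exp(-108000 / (8.314 * 321))
k = 1e+12 * exp(-40.467717)
k = 2.66e-06


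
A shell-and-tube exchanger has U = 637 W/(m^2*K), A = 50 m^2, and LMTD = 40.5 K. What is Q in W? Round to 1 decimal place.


Q = U * A * LMTD
Q = 637 * 50 * 40.5
Q = 1289925.0 W


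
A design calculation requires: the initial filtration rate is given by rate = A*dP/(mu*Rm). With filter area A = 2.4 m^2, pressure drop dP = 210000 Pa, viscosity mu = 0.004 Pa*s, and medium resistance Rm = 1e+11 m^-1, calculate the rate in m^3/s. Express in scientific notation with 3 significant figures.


rate = A * dP / (mu * Rm)
rate = 2.4 * 210000 / (0.004 * 1e+11)
rate = 504000.0 / 4.000e+08
rate = 1.26e-03 m^3/s


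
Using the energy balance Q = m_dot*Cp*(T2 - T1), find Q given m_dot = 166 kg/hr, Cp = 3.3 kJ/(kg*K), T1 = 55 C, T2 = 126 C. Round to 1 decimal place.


Q = m_dot * Cp * (T2 - T1)
Q = 166 * 3.3 * (126 - 55)
Q = 166 * 3.3 * 71
Q = 38893.8 kJ/hr


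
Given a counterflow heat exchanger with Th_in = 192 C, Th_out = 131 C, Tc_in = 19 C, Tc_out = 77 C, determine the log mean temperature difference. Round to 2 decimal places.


dT1 = Th_in - Tc_out = 192 - 77 = 115
dT2 = Th_out - Tc_in = 131 - 19 = 112
LMTD = (dT1 - dT2) / ln(dT1/dT2)
LMTD = (115 - 112) / ln(115/112)
LMTD = 113.49 K


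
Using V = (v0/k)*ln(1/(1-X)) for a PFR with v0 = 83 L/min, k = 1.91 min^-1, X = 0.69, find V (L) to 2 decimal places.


V = (v0/k) * ln(1/(1-X))
V = (83/1.91) * ln(1/(1-0.69))
V = 43.455497 * ln(3.225806)
V = 43.455497 * 1.171183
V = 50.89 L


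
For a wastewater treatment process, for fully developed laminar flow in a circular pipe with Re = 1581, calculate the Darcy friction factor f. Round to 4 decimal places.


f = 64 / Re
f = 64 / 1581
f = 0.0405


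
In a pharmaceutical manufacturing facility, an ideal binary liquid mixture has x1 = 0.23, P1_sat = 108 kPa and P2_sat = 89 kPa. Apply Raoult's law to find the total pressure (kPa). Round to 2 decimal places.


P = x1*P1_sat + x2*P2_sat
x2 = 1 - x1 = 1 - 0.23 = 0.77
P = 0.23*108 + 0.77*89
P = 24.84 + 68.53
P = 93.37 kPa


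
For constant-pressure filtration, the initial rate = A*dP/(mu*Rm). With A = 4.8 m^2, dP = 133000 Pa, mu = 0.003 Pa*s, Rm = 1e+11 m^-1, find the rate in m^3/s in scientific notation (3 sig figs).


rate = A * dP / (mu * Rm)
rate = 4.8 * 133000 / (0.003 * 1e+11)
rate = 638400.0 / 3.000e+08
rate = 2.13e-03 m^3/s


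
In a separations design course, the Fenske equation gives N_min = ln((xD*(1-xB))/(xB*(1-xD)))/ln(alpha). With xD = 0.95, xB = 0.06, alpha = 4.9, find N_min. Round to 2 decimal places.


N_min = ln((xD*(1-xB))/(xB*(1-xD))) / ln(alpha)
Numerator inside ln: 0.893 / 0.003 = 297.666667
ln(297.666667) = 5.695974
ln(alpha) = ln(4.9) = 1.589235
N_min = 5.695974 / 1.589235 = 3.58


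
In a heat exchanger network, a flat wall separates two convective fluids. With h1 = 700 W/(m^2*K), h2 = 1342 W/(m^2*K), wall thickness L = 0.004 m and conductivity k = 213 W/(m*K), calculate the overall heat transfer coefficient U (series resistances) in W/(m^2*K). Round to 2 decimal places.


1/U = 1/h1 + L/k + 1/h2
1/U = 1/700 + 0.004/213 + 1/1342
1/U = 0.0014285714 + 1.87793e-05 + 0.0007451565
1/U = 0.0021925072
U = 456.10 W/(m^2*K)


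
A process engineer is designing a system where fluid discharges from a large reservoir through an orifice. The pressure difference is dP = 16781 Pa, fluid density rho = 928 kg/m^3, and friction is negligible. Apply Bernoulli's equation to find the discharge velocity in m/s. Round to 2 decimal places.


v = sqrt(2*dP/rho)
v = sqrt(2*16781/928)
v = sqrt(36.165948)
v = 6.01 m/s


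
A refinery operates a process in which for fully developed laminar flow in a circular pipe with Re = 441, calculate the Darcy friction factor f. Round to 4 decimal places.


f = 64 / Re
f = 64 / 441
f = 0.1451


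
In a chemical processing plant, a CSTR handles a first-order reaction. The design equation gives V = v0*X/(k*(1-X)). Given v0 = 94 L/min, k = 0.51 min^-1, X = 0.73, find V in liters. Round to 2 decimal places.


V = v0 * X / (k * (1 - X))
V = 94 * 0.73 / (0.51 * (1 - 0.73))
V = 68.62 / (0.51 * 0.27)
V = 68.62 / 0.1377
V = 498.33 L


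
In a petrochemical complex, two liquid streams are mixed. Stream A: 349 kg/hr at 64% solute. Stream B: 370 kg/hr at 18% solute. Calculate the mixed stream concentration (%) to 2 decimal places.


Mass balance on solute: F1*x1 + F2*x2 = F3*x3
F3 = F1 + F2 = 349 + 370 = 719 kg/hr
x3 = (F1*x1 + F2*x2)/F3
x3 = (349*0.64 + 370*0.18) / 719
x3 = 40.33%


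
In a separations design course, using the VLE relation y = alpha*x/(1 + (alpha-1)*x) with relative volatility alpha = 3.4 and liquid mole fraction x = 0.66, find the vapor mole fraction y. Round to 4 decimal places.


y = alpha*x / (1 + (alpha-1)*x)
y = 3.4*0.66 / (1 + (3.4-1)*0.66)
y = 2.244 / (1 + 1.584)
y = 2.244 / 2.584
y = 0.8684


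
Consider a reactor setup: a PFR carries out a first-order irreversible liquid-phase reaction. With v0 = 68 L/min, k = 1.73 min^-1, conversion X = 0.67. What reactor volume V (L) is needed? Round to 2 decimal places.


V = (v0/k) * ln(1/(1-X))
V = (68/1.73) * ln(1/(1-0.67))
V = 39.306358 * ln(3.030303)
V = 39.306358 * 1.108663
V = 43.58 L


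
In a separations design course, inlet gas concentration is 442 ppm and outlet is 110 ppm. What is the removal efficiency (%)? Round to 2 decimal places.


Efficiency = (G_in - G_out) / G_in * 100%
Efficiency = (442 - 110) / 442 * 100
Efficiency = 332 / 442 * 100
Efficiency = 75.11%


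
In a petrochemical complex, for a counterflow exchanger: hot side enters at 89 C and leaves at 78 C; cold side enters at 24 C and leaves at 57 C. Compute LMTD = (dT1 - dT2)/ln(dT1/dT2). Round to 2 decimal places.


dT1 = Th_in - Tc_out = 89 - 57 = 32
dT2 = Th_out - Tc_in = 78 - 24 = 54
LMTD = (dT1 - dT2) / ln(dT1/dT2)
LMTD = (32 - 54) / ln(32/54)
LMTD = 42.05 K


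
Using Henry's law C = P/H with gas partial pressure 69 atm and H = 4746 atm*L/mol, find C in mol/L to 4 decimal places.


C = P / H
C = 69 / 4746
C = 0.0145 mol/L


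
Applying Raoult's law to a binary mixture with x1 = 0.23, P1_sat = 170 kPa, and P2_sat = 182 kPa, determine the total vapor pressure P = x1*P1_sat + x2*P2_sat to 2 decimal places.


P = x1*P1_sat + x2*P2_sat
x2 = 1 - x1 = 1 - 0.23 = 0.77
P = 0.23*170 + 0.77*182
P = 39.1 + 140.14
P = 179.24 kPa


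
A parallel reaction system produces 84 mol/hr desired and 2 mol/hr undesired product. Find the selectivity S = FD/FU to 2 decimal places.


S = desired product rate / undesired product rate
S = 84 / 2
S = 42.00


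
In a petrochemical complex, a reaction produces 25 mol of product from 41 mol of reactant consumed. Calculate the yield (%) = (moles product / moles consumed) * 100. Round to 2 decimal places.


Yield = (moles product / moles consumed) * 100%
Yield = (25 / 41) * 100
Yield = 0.6098 * 100
Yield = 60.98%


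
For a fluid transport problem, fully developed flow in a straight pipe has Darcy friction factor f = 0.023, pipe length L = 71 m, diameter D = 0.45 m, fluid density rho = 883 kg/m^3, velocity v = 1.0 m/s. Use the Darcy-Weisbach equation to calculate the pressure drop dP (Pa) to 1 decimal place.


dP = f * (L/D) * (rho*v^2/2)
dP = 0.023 * (71/0.45) * (883*1.0^2/2)
L/D = 157.77777778
rho*v^2/2 = 883*1.0/2 = 441.5
dP = 0.023 * 157.77777778 * 441.5
dP = 1602.2 Pa


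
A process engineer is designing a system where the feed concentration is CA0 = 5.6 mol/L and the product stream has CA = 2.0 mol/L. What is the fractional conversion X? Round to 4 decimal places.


X = (CA0 - CA) / CA0
X = (5.6 - 2.0) / 5.6
X = 3.6 / 5.6
X = 0.6429


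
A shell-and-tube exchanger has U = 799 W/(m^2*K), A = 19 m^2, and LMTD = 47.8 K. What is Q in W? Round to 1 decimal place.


Q = U * A * LMTD
Q = 799 * 19 * 47.8
Q = 725651.8 W


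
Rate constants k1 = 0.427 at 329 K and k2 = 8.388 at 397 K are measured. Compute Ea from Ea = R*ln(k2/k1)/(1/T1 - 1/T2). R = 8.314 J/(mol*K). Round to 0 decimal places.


Ea = R * ln(k2/k1) / (1/T1 - 1/T2)
ln(k2/k1) = ln(8.388/0.427) = 2.9777734
1/T1 - 1/T2 = 1/329 - 1/397 = 0.00052062199
Ea = 8.314 * 2.9777734 / 0.00052062199
Ea = 47553 J/mol


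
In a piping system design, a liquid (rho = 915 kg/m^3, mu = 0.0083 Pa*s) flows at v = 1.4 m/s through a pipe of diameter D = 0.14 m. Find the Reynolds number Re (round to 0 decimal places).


Re = rho * v * D / mu
Re = 915 * 1.4 * 0.14 / 0.0083
Re = 179.34 / 0.0083
Re = 21607


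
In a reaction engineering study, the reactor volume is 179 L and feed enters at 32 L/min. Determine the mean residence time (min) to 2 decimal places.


tau = V / v0
tau = 179 / 32
tau = 5.59 min


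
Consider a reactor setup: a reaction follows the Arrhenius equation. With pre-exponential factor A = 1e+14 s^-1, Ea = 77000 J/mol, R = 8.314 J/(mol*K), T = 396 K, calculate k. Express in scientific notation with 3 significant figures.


k = A * exp(-Ea/(R*T))
k = 1e+14 * exp(-77000 / (8.314 * 396))
k = 1e+14 * exp(-23.387593)
k = 6.96e+03


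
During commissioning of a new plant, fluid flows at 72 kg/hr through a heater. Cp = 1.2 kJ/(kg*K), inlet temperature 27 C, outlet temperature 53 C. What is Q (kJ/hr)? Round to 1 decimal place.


Q = m_dot * Cp * (T2 - T1)
Q = 72 * 1.2 * (53 - 27)
Q = 72 * 1.2 * 26
Q = 2246.4 kJ/hr


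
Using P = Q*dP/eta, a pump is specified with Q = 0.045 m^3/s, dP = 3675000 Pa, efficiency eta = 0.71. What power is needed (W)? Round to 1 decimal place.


P = Q * dP / eta
P = 0.045 * 3675000 / 0.71
P = 165375.0 / 0.71
P = 232922.5 W


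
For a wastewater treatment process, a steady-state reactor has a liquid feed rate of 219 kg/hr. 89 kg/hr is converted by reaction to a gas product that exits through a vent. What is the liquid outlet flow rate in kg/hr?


Steady-state mass balance on the main outlet: F_out = F_in - F_removed
F_out = 219 - 89
F_out = 130 kg/hr


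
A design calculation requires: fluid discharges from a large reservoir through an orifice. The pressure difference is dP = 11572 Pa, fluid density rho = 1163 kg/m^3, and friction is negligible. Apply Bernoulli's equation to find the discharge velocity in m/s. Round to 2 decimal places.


v = sqrt(2*dP/rho)
v = sqrt(2*11572/1163)
v = sqrt(19.900258)
v = 4.46 m/s


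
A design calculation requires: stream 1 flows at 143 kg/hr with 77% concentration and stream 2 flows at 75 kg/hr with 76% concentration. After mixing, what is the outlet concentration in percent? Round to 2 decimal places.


Mass balance on solute: F1*x1 + F2*x2 = F3*x3
F3 = F1 + F2 = 143 + 75 = 218 kg/hr
x3 = (F1*x1 + F2*x2)/F3
x3 = (143*0.77 + 75*0.76) / 218
x3 = 76.66%


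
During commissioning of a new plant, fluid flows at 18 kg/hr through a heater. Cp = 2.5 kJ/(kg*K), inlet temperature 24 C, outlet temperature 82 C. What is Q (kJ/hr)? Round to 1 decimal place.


Q = m_dot * Cp * (T2 - T1)
Q = 18 * 2.5 * (82 - 24)
Q = 18 * 2.5 * 58
Q = 2610.0 kJ/hr


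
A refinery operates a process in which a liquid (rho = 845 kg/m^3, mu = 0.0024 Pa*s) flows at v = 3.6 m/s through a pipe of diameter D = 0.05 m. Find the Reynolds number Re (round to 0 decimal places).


Re = rho * v * D / mu
Re = 845 * 3.6 * 0.05 / 0.0024
Re = 152.1 / 0.0024
Re = 63375


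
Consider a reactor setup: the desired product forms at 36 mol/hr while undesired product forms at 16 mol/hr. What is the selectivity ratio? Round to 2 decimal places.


S = desired product rate / undesired product rate
S = 36 / 16
S = 2.25


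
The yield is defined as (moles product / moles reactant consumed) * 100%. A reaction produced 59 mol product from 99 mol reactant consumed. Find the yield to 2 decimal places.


Yield = (moles product / moles consumed) * 100%
Yield = (59 / 99) * 100
Yield = 0.596 * 100
Yield = 59.60%


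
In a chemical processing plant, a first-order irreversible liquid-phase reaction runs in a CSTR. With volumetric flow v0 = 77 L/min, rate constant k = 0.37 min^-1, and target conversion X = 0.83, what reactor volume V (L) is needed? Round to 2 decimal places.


V = v0 * X / (k * (1 - X))
V = 77 * 0.83 / (0.37 * (1 - 0.83))
V = 63.91 / (0.37 * 0.17)
V = 63.91 / 0.0629
V = 1016.06 L


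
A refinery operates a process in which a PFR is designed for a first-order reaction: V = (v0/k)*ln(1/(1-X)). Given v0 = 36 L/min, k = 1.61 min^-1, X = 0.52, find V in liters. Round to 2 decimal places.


V = (v0/k) * ln(1/(1-X))
V = (36/1.61) * ln(1/(1-0.52))
V = 22.360248 * ln(2.083333)
V = 22.360248 * 0.733969
V = 16.41 L


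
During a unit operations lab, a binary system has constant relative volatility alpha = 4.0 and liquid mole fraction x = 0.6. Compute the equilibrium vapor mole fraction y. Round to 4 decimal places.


y = alpha*x / (1 + (alpha-1)*x)
y = 4.0*0.6 / (1 + (4.0-1)*0.6)
y = 2.4 / (1 + 1.8)
y = 2.4 / 2.8
y = 0.8571


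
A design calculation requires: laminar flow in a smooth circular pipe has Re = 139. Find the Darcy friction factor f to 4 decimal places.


f = 64 / Re
f = 64 / 139
f = 0.4604


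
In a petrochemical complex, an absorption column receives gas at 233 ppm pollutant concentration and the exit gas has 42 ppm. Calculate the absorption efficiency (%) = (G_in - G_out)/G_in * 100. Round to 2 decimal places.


Efficiency = (G_in - G_out) / G_in * 100%
Efficiency = (233 - 42) / 233 * 100
Efficiency = 191 / 233 * 100
Efficiency = 81.97%


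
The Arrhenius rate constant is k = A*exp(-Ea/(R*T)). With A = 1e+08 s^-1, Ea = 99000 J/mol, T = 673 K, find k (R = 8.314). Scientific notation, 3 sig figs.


k = A * exp(-Ea/(R*T))
k = 1e+08 * exp(-99000 / (8.314 * 673))
k = 1e+08 * exp(-17.693352)
k = 2.07e+00


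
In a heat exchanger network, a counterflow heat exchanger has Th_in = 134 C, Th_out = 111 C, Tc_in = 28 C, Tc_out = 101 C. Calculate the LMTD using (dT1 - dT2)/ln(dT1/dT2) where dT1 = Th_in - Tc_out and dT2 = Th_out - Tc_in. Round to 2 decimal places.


dT1 = Th_in - Tc_out = 134 - 101 = 33
dT2 = Th_out - Tc_in = 111 - 28 = 83
LMTD = (dT1 - dT2) / ln(dT1/dT2)
LMTD = (33 - 83) / ln(33/83)
LMTD = 54.21 K


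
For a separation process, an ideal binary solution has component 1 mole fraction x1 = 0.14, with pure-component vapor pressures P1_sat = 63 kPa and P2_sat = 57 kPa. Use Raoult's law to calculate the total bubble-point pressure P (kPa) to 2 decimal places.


P = x1*P1_sat + x2*P2_sat
x2 = 1 - x1 = 1 - 0.14 = 0.86
P = 0.14*63 + 0.86*57
P = 8.82 + 49.02
P = 57.84 kPa


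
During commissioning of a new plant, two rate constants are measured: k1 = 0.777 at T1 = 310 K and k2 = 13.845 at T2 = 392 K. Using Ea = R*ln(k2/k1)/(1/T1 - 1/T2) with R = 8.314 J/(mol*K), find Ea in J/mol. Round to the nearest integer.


Ea = R * ln(k2/k1) / (1/T1 - 1/T2)
ln(k2/k1) = ln(13.845/0.777) = 2.8802391
1/T1 - 1/T2 = 1/310 - 1/392 = 0.000674786043
Ea = 8.314 * 2.8802391 / 0.000674786043
Ea = 35487 J/mol
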